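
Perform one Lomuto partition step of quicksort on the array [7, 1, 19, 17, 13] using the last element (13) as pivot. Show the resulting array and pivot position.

Lomuto partition with pivot = 13:

Initial array: [7, 1, 19, 17, 13]

arr[0]=7 <= 13: swap with position 0, array becomes [7, 1, 19, 17, 13]
arr[1]=1 <= 13: swap with position 1, array becomes [7, 1, 19, 17, 13]
arr[2]=19 > 13: no swap
arr[3]=17 > 13: no swap

Place pivot at position 2: [7, 1, 13, 17, 19]
Pivot position: 2

After partitioning with pivot 13, the array becomes [7, 1, 13, 17, 19]. The pivot is placed at index 2. All elements to the left of the pivot are <= 13, and all elements to the right are > 13.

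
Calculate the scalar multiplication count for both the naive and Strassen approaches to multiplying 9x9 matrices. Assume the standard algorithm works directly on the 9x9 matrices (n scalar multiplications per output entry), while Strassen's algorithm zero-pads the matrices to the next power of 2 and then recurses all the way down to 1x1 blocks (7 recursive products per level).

Matrix multiplication for 9x9 matrices:

Strassen's algorithm requires power-of-2 dimensions. Pad 9x9 to 16x16 (next power of 2).

Standard algorithm: 9^3 = 729 multiplications
Strassen's algorithm: 7^(log2(16)) = 7^4 = 2401 multiplications
Difference: 729 - 2401 = -1672 (Strassen uses MORE here due to padding overhead — for small or just-over-power-of-2 n, padding can outweigh the per-level savings)

Standard: 729 multiplications (9^3). Strassen: 2401 multiplications (7^4, after padding to 16x16). Strassen reduces 8 recursive multiplications to 7 at each level.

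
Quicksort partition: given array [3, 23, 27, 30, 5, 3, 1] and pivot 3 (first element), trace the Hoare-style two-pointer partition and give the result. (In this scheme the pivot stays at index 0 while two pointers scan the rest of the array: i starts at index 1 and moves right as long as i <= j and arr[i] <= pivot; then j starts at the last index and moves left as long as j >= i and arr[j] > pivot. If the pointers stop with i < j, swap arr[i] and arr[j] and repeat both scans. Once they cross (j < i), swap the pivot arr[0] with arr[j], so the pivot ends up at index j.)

Hoare-style two-pointer partition with pivot = 3:

Initial array: [3, 23, 27, 30, 5, 3, 1]

Pointers start at i = 1, j = 6.
i stops at index 1 (arr[1]=23 > 3), j stops at index 6 (arr[6]=1 <= 3): swap arr[1] and arr[6], array becomes [3, 1, 27, 30, 5, 3, 23]
i stops at index 2 (arr[2]=27 > 3), j stops at index 5 (arr[5]=3 <= 3): swap arr[2] and arr[5], array becomes [3, 1, 3, 30, 5, 27, 23]
i ends at 3, j ends at 2: the pointers have crossed (j < i), so scanning stops.

Swap pivot arr[0] with arr[2] to place pivot at position 2: [3, 1, 3, 30, 5, 27, 23]
Pivot position: 2

After partitioning with pivot 3, the array becomes [3, 1, 3, 30, 5, 27, 23]. The pivot is placed at index 2. All elements to the left of the pivot are <= 3, and all elements to the right are > 3.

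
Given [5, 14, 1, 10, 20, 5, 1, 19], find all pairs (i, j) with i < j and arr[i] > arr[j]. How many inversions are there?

Finding inversions in [5, 14, 1, 10, 20, 5, 1, 19]:

(0, 2): arr[0]=5 > arr[2]=1
(0, 6): arr[0]=5 > arr[6]=1
(1, 2): arr[1]=14 > arr[2]=1
(1, 3): arr[1]=14 > arr[3]=10
(1, 5): arr[1]=14 > arr[5]=5
(1, 6): arr[1]=14 > arr[6]=1
(3, 5): arr[3]=10 > arr[5]=5
(3, 6): arr[3]=10 > arr[6]=1
(4, 5): arr[4]=20 > arr[5]=5
(4, 6): arr[4]=20 > arr[6]=1
(4, 7): arr[4]=20 > arr[7]=19
(5, 6): arr[5]=5 > arr[6]=1

Total inversions: 12

The array has 12 inversion(s): (0,2), (0,6), (1,2), (1,3), (1,5), (1,6), (3,5), (3,6), (4,5), (4,6), (4,7), (5,6). Each pair (i,j) satisfies i < j and arr[i] > arr[j].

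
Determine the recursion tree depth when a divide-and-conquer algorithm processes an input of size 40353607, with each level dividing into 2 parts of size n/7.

For divide and conquer with division factor 7:

Problem sizes at each level:
Level 0: 40353607
Level 1: 5764801
Level 2: 823543
Level 3: 117649
Level 4: 16807
Level 5: 2401
Level 6: 343
Level 7: 49
Level 8: 7
Level 9: 1

The root is level 0 and the size-1 base case is level 9 (the tree spans levels 0 through 9, i.e. 10 levels counting the root), so the depth is the number of divisions: log_7(40353607) = 9

The recursion tree depth is log_7(40353607) = 9. At each level, the problem size is divided by 7, so it takes 9 divisions to reduce to a base case of size 1. The algorithm makes 2 recursive calls at each level.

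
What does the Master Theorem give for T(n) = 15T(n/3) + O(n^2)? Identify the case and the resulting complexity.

Master Theorem for T(n) = 15T(n/3) + O(n^2):

a = 15, b = 3, c = 2
log_b(a) = log_3(15) = 2.4650

Case 1: c = 2 < log_3(15) = 2.4650
T(n) = O(n^(log_3 15))

For T(n) = 15T(n/3) + O(n^2): log_3(15) = 2.4650. This is Case 1 of the Master Theorem (c < log_b(a), work dominated by leaves), giving O(n^(log_3 15)).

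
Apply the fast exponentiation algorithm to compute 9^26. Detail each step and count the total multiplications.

Computing 9^26 by squaring (build up from 9^1; each line after the first costs one multiplication):

9^1 = 9
9^2 = (9^1)^2 = 9^2 = 81
9^3 = 9 * 9^2 = 9 * 81 = 729
9^6 = (9^3)^2 = 729^2 = 531441
9^12 = (9^6)^2 = 531441^2 = 282429536481
9^13 = 9 * 9^12 = 9 * 282429536481 = 2541865828329
9^26 = (9^13)^2 = 2541865828329^2 = 6461081889226673298932241

Result: 6461081889226673298932241
Multiplications needed: 6 (6 lines after 9^1)

9^26 = 6461081889226673298932241. Using exponentiation by squaring, this requires 6 multiplications. The key idea: if the exponent is even, square the half-power; if odd, multiply by the base once.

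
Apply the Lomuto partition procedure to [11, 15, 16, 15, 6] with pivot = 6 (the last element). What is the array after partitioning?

Lomuto partition with pivot = 6:

Initial array: [11, 15, 16, 15, 6]

arr[0]=11 > 6: no swap
arr[1]=15 > 6: no swap
arr[2]=16 > 6: no swap
arr[3]=15 > 6: no swap

Place pivot at position 0: [6, 15, 16, 15, 11]
Pivot position: 0

After partitioning with pivot 6, the array becomes [6, 15, 16, 15, 11]. The pivot is placed at index 0. All elements to the left of the pivot are <= 6, and all elements to the right are > 6.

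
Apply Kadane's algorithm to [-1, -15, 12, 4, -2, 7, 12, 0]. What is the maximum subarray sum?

Using Kadane's algorithm on [-1, -15, 12, 4, -2, 7, 12, 0]:

Scanning through the array:
Position 1 (value -15): max_ending_here = -15, max_so_far = -1
Position 2 (value 12): max_ending_here = 12, max_so_far = 12
Position 3 (value 4): max_ending_here = 16, max_so_far = 16
Position 4 (value -2): max_ending_here = 14, max_so_far = 16
Position 5 (value 7): max_ending_here = 21, max_so_far = 21
Position 6 (value 12): max_ending_here = 33, max_so_far = 33
Position 7 (value 0): max_ending_here = 33, max_so_far = 33

Maximum subarray: [12, 4, -2, 7, 12]
Maximum sum: 33

The maximum subarray is [12, 4, -2, 7, 12] with sum 33. This subarray runs from index 2 to index 6.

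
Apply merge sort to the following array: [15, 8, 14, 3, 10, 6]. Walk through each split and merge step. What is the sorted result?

Merge sort trace:

Split: [15, 8, 14, 3, 10, 6] -> [15, 8, 14] and [3, 10, 6]
  Split: [15, 8, 14] -> [15] and [8, 14]
    Split: [8, 14] -> [8] and [14]
    Merge: [8] + [14] -> [8, 14]
  Merge: [15] + [8, 14] -> [8, 14, 15]
  Split: [3, 10, 6] -> [3] and [10, 6]
    Split: [10, 6] -> [10] and [6]
    Merge: [10] + [6] -> [6, 10]
  Merge: [3] + [6, 10] -> [3, 6, 10]
Merge: [8, 14, 15] + [3, 6, 10] -> [3, 6, 8, 10, 14, 15]

Final sorted array: [3, 6, 8, 10, 14, 15]

The merge sort proceeds by recursively splitting the array and merging sorted halves.
After all merges, the sorted array is [3, 6, 8, 10, 14, 15].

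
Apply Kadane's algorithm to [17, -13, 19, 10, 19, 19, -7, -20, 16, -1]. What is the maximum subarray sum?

Using Kadane's algorithm on [17, -13, 19, 10, 19, 19, -7, -20, 16, -1]:

Scanning through the array:
Position 1 (value -13): max_ending_here = 4, max_so_far = 17
Position 2 (value 19): max_ending_here = 23, max_so_far = 23
Position 3 (value 10): max_ending_here = 33, max_so_far = 33
Position 4 (value 19): max_ending_here = 52, max_so_far = 52
Position 5 (value 19): max_ending_here = 71, max_so_far = 71
Position 6 (value -7): max_ending_here = 64, max_so_far = 71
Position 7 (value -20): max_ending_here = 44, max_so_far = 71
Position 8 (value 16): max_ending_here = 60, max_so_far = 71
Position 9 (value -1): max_ending_here = 59, max_so_far = 71

Maximum subarray: [17, -13, 19, 10, 19, 19]
Maximum sum: 71

The maximum subarray is [17, -13, 19, 10, 19, 19] with sum 71. This subarray runs from index 0 to index 5.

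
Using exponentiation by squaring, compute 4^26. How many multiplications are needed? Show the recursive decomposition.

Computing 4^26 by squaring (build up from 4^1; each line after the first costs one multiplication):

4^1 = 4
4^2 = (4^1)^2 = 4^2 = 16
4^3 = 4 * 4^2 = 4 * 16 = 64
4^6 = (4^3)^2 = 64^2 = 4096
4^12 = (4^6)^2 = 4096^2 = 16777216
4^13 = 4 * 4^12 = 4 * 16777216 = 67108864
4^26 = (4^13)^2 = 67108864^2 = 4503599627370496

Result: 4503599627370496
Multiplications needed: 6 (6 lines after 4^1)

4^26 = 4503599627370496. Using exponentiation by squaring, this requires 6 multiplications. The key idea: if the exponent is even, square the half-power; if odd, multiply by the base once.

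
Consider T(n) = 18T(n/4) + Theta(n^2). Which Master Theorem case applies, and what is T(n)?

Master Theorem for T(n) = 18T(n/4) + O(n^2):

a = 18, b = 4, c = 2
log_b(a) = log_4(18) = 2.0850

Case 1: c = 2 < log_4(18) = 2.0850
T(n) = O(n^(log_4 18))

For T(n) = 18T(n/4) + O(n^2): log_4(18) = 2.0850. This is Case 1 of the Master Theorem (c < log_b(a), work dominated by leaves), giving O(n^(log_4 18)).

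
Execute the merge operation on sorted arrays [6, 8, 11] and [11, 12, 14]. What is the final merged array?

Merging process:

Compare 6 vs 11: take 6 from left. Merged: [6]
Compare 8 vs 11: take 8 from left. Merged: [6, 8]
Compare 11 vs 11: take 11 from left. Merged: [6, 8, 11]
Append remaining from right: [11, 12, 14]. Merged: [6, 8, 11, 11, 12, 14]

Final merged array: [6, 8, 11, 11, 12, 14]
Total comparisons: 3

The merged array is [6, 8, 11, 11, 12, 14], requiring 3 comparisons. The merge step runs in O(n) time where n is the total number of elements.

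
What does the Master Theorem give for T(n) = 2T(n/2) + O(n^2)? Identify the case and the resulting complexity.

Master Theorem for T(n) = 2T(n/2) + O(n^2):

a = 2, b = 2, c = 2
log_b(a) = log_2(2) = 1.0000

Case 3: c = 2 > log_2(2) = 1.0000
T(n) = O(n^2) = O(n^2)

For T(n) = 2T(n/2) + O(n^2): log_2(2) = 1.0000. This is Case 3 of the Master Theorem (c > log_b(a), work dominated by root), giving O(n^2).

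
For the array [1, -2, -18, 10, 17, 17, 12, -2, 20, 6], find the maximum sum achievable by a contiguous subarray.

Using Kadane's algorithm on [1, -2, -18, 10, 17, 17, 12, -2, 20, 6]:

Scanning through the array:
Position 1 (value -2): max_ending_here = -1, max_so_far = 1
Position 2 (value -18): max_ending_here = -18, max_so_far = 1
Position 3 (value 10): max_ending_here = 10, max_so_far = 10
Position 4 (value 17): max_ending_here = 27, max_so_far = 27
Position 5 (value 17): max_ending_here = 44, max_so_far = 44
Position 6 (value 12): max_ending_here = 56, max_so_far = 56
Position 7 (value -2): max_ending_here = 54, max_so_far = 56
Position 8 (value 20): max_ending_here = 74, max_so_far = 74
Position 9 (value 6): max_ending_here = 80, max_so_far = 80

Maximum subarray: [10, 17, 17, 12, -2, 20, 6]
Maximum sum: 80

The maximum subarray is [10, 17, 17, 12, -2, 20, 6] with sum 80. This subarray runs from index 3 to index 9.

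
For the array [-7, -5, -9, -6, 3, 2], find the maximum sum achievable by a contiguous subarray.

Using Kadane's algorithm on [-7, -5, -9, -6, 3, 2]:

Scanning through the array:
Position 1 (value -5): max_ending_here = -5, max_so_far = -5
Position 2 (value -9): max_ending_here = -9, max_so_far = -5
Position 3 (value -6): max_ending_here = -6, max_so_far = -5
Position 4 (value 3): max_ending_here = 3, max_so_far = 3
Position 5 (value 2): max_ending_here = 5, max_so_far = 5

Maximum subarray: [3, 2]
Maximum sum: 5

The maximum subarray is [3, 2] with sum 5. This subarray runs from index 4 to index 5.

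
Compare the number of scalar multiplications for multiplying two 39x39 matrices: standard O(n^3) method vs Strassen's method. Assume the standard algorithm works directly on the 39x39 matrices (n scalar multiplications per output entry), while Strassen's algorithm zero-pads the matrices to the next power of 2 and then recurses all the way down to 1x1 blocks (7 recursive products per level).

Matrix multiplication for 39x39 matrices:

Strassen's algorithm requires power-of-2 dimensions. Pad 39x39 to 64x64 (next power of 2).

Standard algorithm: 39^3 = 59319 multiplications
Strassen's algorithm: 7^(log2(64)) = 7^6 = 117649 multiplications
Difference: 59319 - 117649 = -58330 (Strassen uses MORE here due to padding overhead — for small or just-over-power-of-2 n, padding can outweigh the per-level savings)

Standard: 59319 multiplications (39^3). Strassen: 117649 multiplications (7^6, after padding to 64x64). Strassen reduces 8 recursive multiplications to 7 at each level.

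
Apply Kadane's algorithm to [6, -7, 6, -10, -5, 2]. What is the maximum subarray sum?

Using Kadane's algorithm on [6, -7, 6, -10, -5, 2]:

Scanning through the array:
Position 1 (value -7): max_ending_here = -1, max_so_far = 6
Position 2 (value 6): max_ending_here = 6, max_so_far = 6
Position 3 (value -10): max_ending_here = -4, max_so_far = 6
Position 4 (value -5): max_ending_here = -5, max_so_far = 6
Position 5 (value 2): max_ending_here = 2, max_so_far = 6

Maximum subarray: [6]
Maximum sum: 6

The maximum subarray is [6] with sum 6. This subarray runs from index 0 to index 0.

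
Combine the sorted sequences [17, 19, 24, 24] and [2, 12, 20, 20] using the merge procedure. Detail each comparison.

Merging process:

Compare 17 vs 2: take 2 from right. Merged: [2]
Compare 17 vs 12: take 12 from right. Merged: [2, 12]
Compare 17 vs 20: take 17 from left. Merged: [2, 12, 17]
Compare 19 vs 20: take 19 from left. Merged: [2, 12, 17, 19]
Compare 24 vs 20: take 20 from right. Merged: [2, 12, 17, 19, 20]
Compare 24 vs 20: take 20 from right. Merged: [2, 12, 17, 19, 20, 20]
Append remaining from left: [24, 24]. Merged: [2, 12, 17, 19, 20, 20, 24, 24]

Final merged array: [2, 12, 17, 19, 20, 20, 24, 24]
Total comparisons: 6

The merged array is [2, 12, 17, 19, 20, 20, 24, 24], requiring 6 comparisons. The merge step runs in O(n) time where n is the total number of elements.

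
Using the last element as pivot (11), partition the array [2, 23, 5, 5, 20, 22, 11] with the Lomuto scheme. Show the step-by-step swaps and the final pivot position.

Lomuto partition with pivot = 11:

Initial array: [2, 23, 5, 5, 20, 22, 11]

arr[0]=2 <= 11: swap with position 0, array becomes [2, 23, 5, 5, 20, 22, 11]
arr[1]=23 > 11: no swap
arr[2]=5 <= 11: swap with position 1, array becomes [2, 5, 23, 5, 20, 22, 11]
arr[3]=5 <= 11: swap with position 2, array becomes [2, 5, 5, 23, 20, 22, 11]
arr[4]=20 > 11: no swap
arr[5]=22 > 11: no swap

Place pivot at position 3: [2, 5, 5, 11, 20, 22, 23]
Pivot position: 3

After partitioning with pivot 11, the array becomes [2, 5, 5, 11, 20, 22, 23]. The pivot is placed at index 3. All elements to the left of the pivot are <= 11, and all elements to the right are > 11.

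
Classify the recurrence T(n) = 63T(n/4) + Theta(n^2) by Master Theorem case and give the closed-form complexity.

Master Theorem for T(n) = 63T(n/4) + O(n^2):

a = 63, b = 4, c = 2
log_b(a) = log_4(63) = 2.9886

Case 1: c = 2 < log_4(63) = 2.9886
T(n) = O(n^(log_4 63))

For T(n) = 63T(n/4) + O(n^2): log_4(63) = 2.9886. This is Case 1 of the Master Theorem (c < log_b(a), work dominated by leaves), giving O(n^(log_4 63)).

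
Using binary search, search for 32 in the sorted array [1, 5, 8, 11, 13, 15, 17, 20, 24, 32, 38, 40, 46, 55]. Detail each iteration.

Binary search for 32 in [1, 5, 8, 11, 13, 15, 17, 20, 24, 32, 38, 40, 46, 55]:

lo=0, hi=13, mid=6, arr[mid]=17 -> 17 < 32, search right half
lo=7, hi=13, mid=10, arr[mid]=38 -> 38 > 32, search left half
lo=7, hi=9, mid=8, arr[mid]=24 -> 24 < 32, search right half
lo=9, hi=9, mid=9, arr[mid]=32 -> Found target at index 9!

Binary search finds 32 at index 9 after 4 comparisons. The search repeatedly halves the search space by comparing with the middle element.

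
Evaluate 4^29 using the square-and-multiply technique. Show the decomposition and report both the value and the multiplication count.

Computing 4^29 by squaring (build up from 4^1; each line after the first costs one multiplication):

4^1 = 4
4^2 = (4^1)^2 = 4^2 = 16
4^3 = 4 * 4^2 = 4 * 16 = 64
4^6 = (4^3)^2 = 64^2 = 4096
4^7 = 4 * 4^6 = 4 * 4096 = 16384
4^14 = (4^7)^2 = 16384^2 = 268435456
4^28 = (4^14)^2 = 268435456^2 = 72057594037927936
4^29 = 4 * 4^28 = 4 * 72057594037927936 = 288230376151711744

Result: 288230376151711744
Multiplications needed: 7 (7 lines after 4^1)

4^29 = 288230376151711744. Using exponentiation by squaring, this requires 7 multiplications. The key idea: if the exponent is even, square the half-power; if odd, multiply by the base once.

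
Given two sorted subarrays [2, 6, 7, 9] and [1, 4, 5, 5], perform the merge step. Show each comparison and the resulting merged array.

Merging process:

Compare 2 vs 1: take 1 from right. Merged: [1]
Compare 2 vs 4: take 2 from left. Merged: [1, 2]
Compare 6 vs 4: take 4 from right. Merged: [1, 2, 4]
Compare 6 vs 5: take 5 from right. Merged: [1, 2, 4, 5]
Compare 6 vs 5: take 5 from right. Merged: [1, 2, 4, 5, 5]
Append remaining from left: [6, 7, 9]. Merged: [1, 2, 4, 5, 5, 6, 7, 9]

Final merged array: [1, 2, 4, 5, 5, 6, 7, 9]
Total comparisons: 5

The merged array is [1, 2, 4, 5, 5, 6, 7, 9], requiring 5 comparisons. The merge step runs in O(n) time where n is the total number of elements.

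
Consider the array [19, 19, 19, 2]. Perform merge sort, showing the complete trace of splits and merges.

Merge sort trace:

Split: [19, 19, 19, 2] -> [19, 19] and [19, 2]
  Split: [19, 19] -> [19] and [19]
  Merge: [19] + [19] -> [19, 19]
  Split: [19, 2] -> [19] and [2]
  Merge: [19] + [2] -> [2, 19]
Merge: [19, 19] + [2, 19] -> [2, 19, 19, 19]

Final sorted array: [2, 19, 19, 19]

The merge sort proceeds by recursively splitting the array and merging sorted halves.
After all merges, the sorted array is [2, 19, 19, 19].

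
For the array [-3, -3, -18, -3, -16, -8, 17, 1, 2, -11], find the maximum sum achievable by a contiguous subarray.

Using Kadane's algorithm on [-3, -3, -18, -3, -16, -8, 17, 1, 2, -11]:

Scanning through the array:
Position 1 (value -3): max_ending_here = -3, max_so_far = -3
Position 2 (value -18): max_ending_here = -18, max_so_far = -3
Position 3 (value -3): max_ending_here = -3, max_so_far = -3
Position 4 (value -16): max_ending_here = -16, max_so_far = -3
Position 5 (value -8): max_ending_here = -8, max_so_far = -3
Position 6 (value 17): max_ending_here = 17, max_so_far = 17
Position 7 (value 1): max_ending_here = 18, max_so_far = 18
Position 8 (value 2): max_ending_here = 20, max_so_far = 20
Position 9 (value -11): max_ending_here = 9, max_so_far = 20

Maximum subarray: [17, 1, 2]
Maximum sum: 20

The maximum subarray is [17, 1, 2] with sum 20. This subarray runs from index 6 to index 8.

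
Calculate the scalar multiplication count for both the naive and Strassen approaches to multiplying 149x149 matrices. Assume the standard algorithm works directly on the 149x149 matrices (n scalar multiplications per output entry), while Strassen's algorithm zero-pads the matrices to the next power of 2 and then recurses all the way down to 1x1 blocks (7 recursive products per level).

Matrix multiplication for 149x149 matrices:

Strassen's algorithm requires power-of-2 dimensions. Pad 149x149 to 256x256 (next power of 2).

Standard algorithm: 149^3 = 3307949 multiplications
Strassen's algorithm: 7^(log2(256)) = 7^8 = 5764801 multiplications
Difference: 3307949 - 5764801 = -2456852 (Strassen uses MORE here due to padding overhead — for small or just-over-power-of-2 n, padding can outweigh the per-level savings)

Standard: 3307949 multiplications (149^3). Strassen: 5764801 multiplications (7^8, after padding to 256x256). Strassen reduces 8 recursive multiplications to 7 at each level.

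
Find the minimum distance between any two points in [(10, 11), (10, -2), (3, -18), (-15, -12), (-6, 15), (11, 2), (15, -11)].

Computing all pairwise distances among 7 points:

d((10, 11), (10, -2)) = 13.0
d((10, 11), (3, -18)) = 29.8329
d((10, 11), (-15, -12)) = 33.9706
d((10, 11), (-6, 15)) = 16.4924
d((10, 11), (11, 2)) = 9.0554
d((10, 11), (15, -11)) = 22.561
d((10, -2), (3, -18)) = 17.4642
d((10, -2), (-15, -12)) = 26.9258
d((10, -2), (-6, 15)) = 23.3452
d((10, -2), (11, 2)) = 4.1231 <-- minimum
d((10, -2), (15, -11)) = 10.2956
d((3, -18), (-15, -12)) = 18.9737
d((3, -18), (-6, 15)) = 34.2053
d((3, -18), (11, 2)) = 21.5407
d((3, -18), (15, -11)) = 13.8924
d((-15, -12), (-6, 15)) = 28.4605
d((-15, -12), (11, 2)) = 29.5296
d((-15, -12), (15, -11)) = 30.0167
d((-6, 15), (11, 2)) = 21.4009
d((-6, 15), (15, -11)) = 33.4215
d((11, 2), (15, -11)) = 13.6015

Closest pair: (10, -2) and (11, 2) with distance 4.1231

The closest pair is (10, -2) and (11, 2) with Euclidean distance 4.1231. For 7 points, brute-force pairwise comparison is shown above. For large n, the divide-and-conquer algorithm (sort by x, recurse on halves, check the dividing strip) achieves O(n log n).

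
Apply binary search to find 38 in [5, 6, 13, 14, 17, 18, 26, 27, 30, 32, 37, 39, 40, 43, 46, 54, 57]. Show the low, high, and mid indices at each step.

Binary search for 38 in [5, 6, 13, 14, 17, 18, 26, 27, 30, 32, 37, 39, 40, 43, 46, 54, 57]:

lo=0, hi=16, mid=8, arr[mid]=30 -> 30 < 38, search right half
lo=9, hi=16, mid=12, arr[mid]=40 -> 40 > 38, search left half
lo=9, hi=11, mid=10, arr[mid]=37 -> 37 < 38, search right half
lo=11, hi=11, mid=11, arr[mid]=39 -> 39 > 38, search left half
lo=11 > hi=10, target 38 not found

Binary search determines that 38 is not in the array after 4 comparisons. The search space was exhausted without finding the target.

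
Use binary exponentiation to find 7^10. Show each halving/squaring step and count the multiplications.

Computing 7^10 by squaring (build up from 7^1; each line after the first costs one multiplication):

7^1 = 7
7^2 = (7^1)^2 = 7^2 = 49
7^4 = (7^2)^2 = 49^2 = 2401
7^5 = 7 * 7^4 = 7 * 2401 = 16807
7^10 = (7^5)^2 = 16807^2 = 282475249

Result: 282475249
Multiplications needed: 4 (4 lines after 7^1)

7^10 = 282475249. Using exponentiation by squaring, this requires 4 multiplications. The key idea: if the exponent is even, square the half-power; if odd, multiply by the base once.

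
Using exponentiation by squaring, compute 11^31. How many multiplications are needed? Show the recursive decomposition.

Computing 11^31 by squaring (build up from 11^1; each line after the first costs one multiplication):

11^1 = 11
11^2 = (11^1)^2 = 11^2 = 121
11^3 = 11 * 11^2 = 11 * 121 = 1331
11^6 = (11^3)^2 = 1331^2 = 1771561
11^7 = 11 * 11^6 = 11 * 1771561 = 19487171
11^14 = (11^7)^2 = 19487171^2 = 379749833583241
11^15 = 11 * 11^14 = 11 * 379749833583241 = 4177248169415651
11^30 = (11^15)^2 = 4177248169415651^2 = 17449402268886407318558803753801
11^31 = 11 * 11^30 = 11 * 17449402268886407318558803753801 = 191943424957750480504146841291811

Result: 191943424957750480504146841291811
Multiplications needed: 8 (8 lines after 11^1)

11^31 = 191943424957750480504146841291811. Using exponentiation by squaring, this requires 8 multiplications. The key idea: if the exponent is even, square the half-power; if odd, multiply by the base once.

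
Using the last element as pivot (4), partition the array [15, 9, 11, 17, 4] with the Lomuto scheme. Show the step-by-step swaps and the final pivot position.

Lomuto partition with pivot = 4:

Initial array: [15, 9, 11, 17, 4]

arr[0]=15 > 4: no swap
arr[1]=9 > 4: no swap
arr[2]=11 > 4: no swap
arr[3]=17 > 4: no swap

Place pivot at position 0: [4, 9, 11, 17, 15]
Pivot position: 0

After partitioning with pivot 4, the array becomes [4, 9, 11, 17, 15]. The pivot is placed at index 0. All elements to the left of the pivot are <= 4, and all elements to the right are > 4.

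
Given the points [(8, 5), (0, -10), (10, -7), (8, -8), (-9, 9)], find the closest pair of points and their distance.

Computing all pairwise distances among 5 points:

d((8, 5), (0, -10)) = 17.0
d((8, 5), (10, -7)) = 12.1655
d((8, 5), (8, -8)) = 13.0
d((8, 5), (-9, 9)) = 17.4642
d((0, -10), (10, -7)) = 10.4403
d((0, -10), (8, -8)) = 8.2462
d((0, -10), (-9, 9)) = 21.0238
d((10, -7), (8, -8)) = 2.2361 <-- minimum
d((10, -7), (-9, 9)) = 24.8395
d((8, -8), (-9, 9)) = 24.0416

Closest pair: (10, -7) and (8, -8) with distance 2.2361

The closest pair is (10, -7) and (8, -8) with Euclidean distance 2.2361. For 5 points, brute-force pairwise comparison is shown above. For large n, the divide-and-conquer algorithm (sort by x, recurse on halves, check the dividing strip) achieves O(n log n).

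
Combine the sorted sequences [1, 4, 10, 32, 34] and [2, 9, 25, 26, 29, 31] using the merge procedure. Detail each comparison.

Merging process:

Compare 1 vs 2: take 1 from left. Merged: [1]
Compare 4 vs 2: take 2 from right. Merged: [1, 2]
Compare 4 vs 9: take 4 from left. Merged: [1, 2, 4]
Compare 10 vs 9: take 9 from right. Merged: [1, 2, 4, 9]
Compare 10 vs 25: take 10 from left. Merged: [1, 2, 4, 9, 10]
Compare 32 vs 25: take 25 from right. Merged: [1, 2, 4, 9, 10, 25]
Compare 32 vs 26: take 26 from right. Merged: [1, 2, 4, 9, 10, 25, 26]
Compare 32 vs 29: take 29 from right. Merged: [1, 2, 4, 9, 10, 25, 26, 29]
Compare 32 vs 31: take 31 from right. Merged: [1, 2, 4, 9, 10, 25, 26, 29, 31]
Append remaining from left: [32, 34]. Merged: [1, 2, 4, 9, 10, 25, 26, 29, 31, 32, 34]

Final merged array: [1, 2, 4, 9, 10, 25, 26, 29, 31, 32, 34]
Total comparisons: 9

The merged array is [1, 2, 4, 9, 10, 25, 26, 29, 31, 32, 34], requiring 9 comparisons. The merge step runs in O(n) time where n is the total number of elements.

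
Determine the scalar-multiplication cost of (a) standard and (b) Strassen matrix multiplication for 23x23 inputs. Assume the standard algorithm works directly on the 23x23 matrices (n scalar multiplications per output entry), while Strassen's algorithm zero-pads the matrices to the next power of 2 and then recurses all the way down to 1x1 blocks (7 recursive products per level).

Matrix multiplication for 23x23 matrices:

Strassen's algorithm requires power-of-2 dimensions. Pad 23x23 to 32x32 (next power of 2).

Standard algorithm: 23^3 = 12167 multiplications
Strassen's algorithm: 7^(log2(32)) = 7^5 = 16807 multiplications
Difference: 12167 - 16807 = -4640 (Strassen uses MORE here due to padding overhead — for small or just-over-power-of-2 n, padding can outweigh the per-level savings)

Standard: 12167 multiplications (23^3). Strassen: 16807 multiplications (7^5, after padding to 32x32). Strassen reduces 8 recursive multiplications to 7 at each level.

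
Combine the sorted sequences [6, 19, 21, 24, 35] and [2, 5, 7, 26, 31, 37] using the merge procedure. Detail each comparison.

Merging process:

Compare 6 vs 2: take 2 from right. Merged: [2]
Compare 6 vs 5: take 5 from right. Merged: [2, 5]
Compare 6 vs 7: take 6 from left. Merged: [2, 5, 6]
Compare 19 vs 7: take 7 from right. Merged: [2, 5, 6, 7]
Compare 19 vs 26: take 19 from left. Merged: [2, 5, 6, 7, 19]
Compare 21 vs 26: take 21 from left. Merged: [2, 5, 6, 7, 19, 21]
Compare 24 vs 26: take 24 from left. Merged: [2, 5, 6, 7, 19, 21, 24]
Compare 35 vs 26: take 26 from right. Merged: [2, 5, 6, 7, 19, 21, 24, 26]
Compare 35 vs 31: take 31 from right. Merged: [2, 5, 6, 7, 19, 21, 24, 26, 31]
Compare 35 vs 37: take 35 from left. Merged: [2, 5, 6, 7, 19, 21, 24, 26, 31, 35]
Append remaining from right: [37]. Merged: [2, 5, 6, 7, 19, 21, 24, 26, 31, 35, 37]

Final merged array: [2, 5, 6, 7, 19, 21, 24, 26, 31, 35, 37]
Total comparisons: 10

The merged array is [2, 5, 6, 7, 19, 21, 24, 26, 31, 35, 37], requiring 10 comparisons. The merge step runs in O(n) time where n is the total number of elements.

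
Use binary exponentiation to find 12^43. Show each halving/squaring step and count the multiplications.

Computing 12^43 by squaring (build up from 12^1; each line after the first costs one multiplication):

12^1 = 12
12^2 = (12^1)^2 = 12^2 = 144
12^4 = (12^2)^2 = 144^2 = 20736
12^5 = 12 * 12^4 = 12 * 20736 = 248832
12^10 = (12^5)^2 = 248832^2 = 61917364224
12^20 = (12^10)^2 = 61917364224^2 = 3833759992447475122176
12^21 = 12 * 12^20 = 12 * 3833759992447475122176 = 46005119909369701466112
12^42 = (12^21)^2 = 46005119909369701466112^2 = 2116471057875484488839167999221661362284396544
12^43 = 12 * 12^42 = 12 * 2116471057875484488839167999221661362284396544 = 25397652694505813866070015990659936347412758528

Result: 25397652694505813866070015990659936347412758528
Multiplications needed: 8 (8 lines after 12^1)

12^43 = 25397652694505813866070015990659936347412758528. Using exponentiation by squaring, this requires 8 multiplications. The key idea: if the exponent is even, square the half-power; if odd, multiply by the base once.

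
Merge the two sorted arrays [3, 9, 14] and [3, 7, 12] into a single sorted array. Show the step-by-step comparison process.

Merging process:

Compare 3 vs 3: take 3 from left. Merged: [3]
Compare 9 vs 3: take 3 from right. Merged: [3, 3]
Compare 9 vs 7: take 7 from right. Merged: [3, 3, 7]
Compare 9 vs 12: take 9 from left. Merged: [3, 3, 7, 9]
Compare 14 vs 12: take 12 from right. Merged: [3, 3, 7, 9, 12]
Append remaining from left: [14]. Merged: [3, 3, 7, 9, 12, 14]

Final merged array: [3, 3, 7, 9, 12, 14]
Total comparisons: 5

The merged array is [3, 3, 7, 9, 12, 14], requiring 5 comparisons. The merge step runs in O(n) time where n is the total number of elements.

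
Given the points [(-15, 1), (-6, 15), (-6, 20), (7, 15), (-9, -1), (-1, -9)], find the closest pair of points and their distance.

Computing all pairwise distances among 6 points:

d((-15, 1), (-6, 15)) = 16.6433
d((-15, 1), (-6, 20)) = 21.0238
d((-15, 1), (7, 15)) = 26.0768
d((-15, 1), (-9, -1)) = 6.3246
d((-15, 1), (-1, -9)) = 17.2047
d((-6, 15), (-6, 20)) = 5.0 <-- minimum
d((-6, 15), (7, 15)) = 13.0
d((-6, 15), (-9, -1)) = 16.2788
d((-6, 15), (-1, -9)) = 24.5153
d((-6, 20), (7, 15)) = 13.9284
d((-6, 20), (-9, -1)) = 21.2132
d((-6, 20), (-1, -9)) = 29.4279
d((7, 15), (-9, -1)) = 22.6274
d((7, 15), (-1, -9)) = 25.2982
d((-9, -1), (-1, -9)) = 11.3137

Closest pair: (-6, 15) and (-6, 20) with distance 5.0

The closest pair is (-6, 15) and (-6, 20) with Euclidean distance 5.0. For 6 points, brute-force pairwise comparison is shown above. For large n, the divide-and-conquer algorithm (sort by x, recurse on halves, check the dividing strip) achieves O(n log n).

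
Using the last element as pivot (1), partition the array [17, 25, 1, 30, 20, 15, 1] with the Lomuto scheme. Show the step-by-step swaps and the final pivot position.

Lomuto partition with pivot = 1:

Initial array: [17, 25, 1, 30, 20, 15, 1]

arr[0]=17 > 1: no swap
arr[1]=25 > 1: no swap
arr[2]=1 <= 1: swap with position 0, array becomes [1, 25, 17, 30, 20, 15, 1]
arr[3]=30 > 1: no swap
arr[4]=20 > 1: no swap
arr[5]=15 > 1: no swap

Place pivot at position 1: [1, 1, 17, 30, 20, 15, 25]
Pivot position: 1

After partitioning with pivot 1, the array becomes [1, 1, 17, 30, 20, 15, 25]. The pivot is placed at index 1. All elements to the left of the pivot are <= 1, and all elements to the right are > 1.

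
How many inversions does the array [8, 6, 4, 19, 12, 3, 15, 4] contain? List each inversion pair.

Finding inversions in [8, 6, 4, 19, 12, 3, 15, 4]:

(0, 1): arr[0]=8 > arr[1]=6
(0, 2): arr[0]=8 > arr[2]=4
(0, 5): arr[0]=8 > arr[5]=3
(0, 7): arr[0]=8 > arr[7]=4
(1, 2): arr[1]=6 > arr[2]=4
(1, 5): arr[1]=6 > arr[5]=3
(1, 7): arr[1]=6 > arr[7]=4
(2, 5): arr[2]=4 > arr[5]=3
(3, 4): arr[3]=19 > arr[4]=12
(3, 5): arr[3]=19 > arr[5]=3
(3, 6): arr[3]=19 > arr[6]=15
(3, 7): arr[3]=19 > arr[7]=4
(4, 5): arr[4]=12 > arr[5]=3
(4, 7): arr[4]=12 > arr[7]=4
(6, 7): arr[6]=15 > arr[7]=4

Total inversions: 15

The array has 15 inversion(s): (0,1), (0,2), (0,5), (0,7), (1,2), (1,5), (1,7), (2,5), (3,4), (3,5), (3,6), (3,7), (4,5), (4,7), (6,7). Each pair (i,j) satisfies i < j and arr[i] > arr[j].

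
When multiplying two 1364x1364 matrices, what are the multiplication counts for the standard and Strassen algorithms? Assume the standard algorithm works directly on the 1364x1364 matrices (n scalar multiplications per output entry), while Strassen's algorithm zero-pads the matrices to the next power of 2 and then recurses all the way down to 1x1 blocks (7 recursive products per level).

Matrix multiplication for 1364x1364 matrices:

Strassen's algorithm requires power-of-2 dimensions. Pad 1364x1364 to 2048x2048 (next power of 2).

Standard algorithm: 1364^3 = 2537716544 multiplications
Strassen's algorithm: 7^(log2(2048)) = 7^11 = 1977326743 multiplications
Savings: 2537716544 - 1977326743 = 560389801 multiplications

Standard: 2537716544 multiplications (1364^3). Strassen: 1977326743 multiplications (7^11, after padding to 2048x2048). Strassen reduces 8 recursive multiplications to 7 at each level.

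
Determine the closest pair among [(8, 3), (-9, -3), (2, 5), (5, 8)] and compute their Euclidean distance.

Computing all pairwise distances among 4 points:

d((8, 3), (-9, -3)) = 18.0278
d((8, 3), (2, 5)) = 6.3246
d((8, 3), (5, 8)) = 5.831
d((-9, -3), (2, 5)) = 13.6015
d((-9, -3), (5, 8)) = 17.8045
d((2, 5), (5, 8)) = 4.2426 <-- minimum

Closest pair: (2, 5) and (5, 8) with distance 4.2426

The closest pair is (2, 5) and (5, 8) with Euclidean distance 4.2426. For 4 points, brute-force pairwise comparison is shown above. For large n, the divide-and-conquer algorithm (sort by x, recurse on halves, check the dividing strip) achieves O(n log n).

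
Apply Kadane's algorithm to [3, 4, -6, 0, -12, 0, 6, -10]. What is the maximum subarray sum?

Using Kadane's algorithm on [3, 4, -6, 0, -12, 0, 6, -10]:

Scanning through the array:
Position 1 (value 4): max_ending_here = 7, max_so_far = 7
Position 2 (value -6): max_ending_here = 1, max_so_far = 7
Position 3 (value 0): max_ending_here = 1, max_so_far = 7
Position 4 (value -12): max_ending_here = -11, max_so_far = 7
Position 5 (value 0): max_ending_here = 0, max_so_far = 7
Position 6 (value 6): max_ending_here = 6, max_so_far = 7
Position 7 (value -10): max_ending_here = -4, max_so_far = 7

Maximum subarray: [3, 4]
Maximum sum: 7

The maximum subarray is [3, 4] with sum 7. This subarray runs from index 0 to index 1.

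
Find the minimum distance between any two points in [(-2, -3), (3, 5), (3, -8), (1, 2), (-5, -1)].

Computing all pairwise distances among 5 points:

d((-2, -3), (3, 5)) = 9.434
d((-2, -3), (3, -8)) = 7.0711
d((-2, -3), (1, 2)) = 5.831
d((-2, -3), (-5, -1)) = 3.6056 <-- minimum
d((3, 5), (3, -8)) = 13.0
d((3, 5), (1, 2)) = 3.6056 <-- minimum
d((3, 5), (-5, -1)) = 10.0
d((3, -8), (1, 2)) = 10.198
d((3, -8), (-5, -1)) = 10.6301
d((1, 2), (-5, -1)) = 6.7082

Minimum distance: 3.6056 (tie among 2 pairs: (-2, -3) and (-5, -1); (3, 5) and (1, 2))

The minimum Euclidean distance is 3.6056. There is a tie: 2 pairs achieve this minimum — (-2, -3) and (-5, -1); (3, 5) and (1, 2). Any of these is a valid closest pair. For 5 points, brute-force pairwise comparison is shown above. For large n, the divide-and-conquer algorithm (sort by x, recurse on halves, check the dividing strip) achieves O(n log n).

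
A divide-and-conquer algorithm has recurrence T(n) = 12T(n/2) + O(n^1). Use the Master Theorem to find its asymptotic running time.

Master Theorem for T(n) = 12T(n/2) + O(n^1):

a = 12, b = 2, c = 1
log_b(a) = log_2(12) = 3.5850

Case 1: c = 1 < log_2(12) = 3.5850
T(n) = O(n^(log_2 12))

For T(n) = 12T(n/2) + O(n^1): log_2(12) = 3.5850. This is Case 1 of the Master Theorem (c < log_b(a), work dominated by leaves), giving O(n^(log_2 12)).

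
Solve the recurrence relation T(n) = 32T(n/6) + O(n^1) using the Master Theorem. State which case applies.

Master Theorem for T(n) = 32T(n/6) + O(n^1):

a = 32, b = 6, c = 1
log_b(a) = log_6(32) = 1.9343

Case 1: c = 1 < log_6(32) = 1.9343
T(n) = O(n^(log_6 32))

For T(n) = 32T(n/6) + O(n^1): log_6(32) = 1.9343. This is Case 1 of the Master Theorem (c < log_b(a), work dominated by leaves), giving O(n^(log_6 32)).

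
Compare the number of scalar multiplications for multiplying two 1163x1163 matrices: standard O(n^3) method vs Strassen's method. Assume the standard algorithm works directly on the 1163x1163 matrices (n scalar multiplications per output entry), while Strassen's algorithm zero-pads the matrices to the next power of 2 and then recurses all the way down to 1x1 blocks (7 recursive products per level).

Matrix multiplication for 1163x1163 matrices:

Strassen's algorithm requires power-of-2 dimensions. Pad 1163x1163 to 2048x2048 (next power of 2).

Standard algorithm: 1163^3 = 1573037747 multiplications
Strassen's algorithm: 7^(log2(2048)) = 7^11 = 1977326743 multiplications
Difference: 1573037747 - 1977326743 = -404288996 (Strassen uses MORE here due to padding overhead — for small or just-over-power-of-2 n, padding can outweigh the per-level savings)

Standard: 1573037747 multiplications (1163^3). Strassen: 1977326743 multiplications (7^11, after padding to 2048x2048). Strassen reduces 8 recursive multiplications to 7 at each level.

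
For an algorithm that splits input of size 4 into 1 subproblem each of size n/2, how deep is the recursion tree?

For divide and conquer with division factor 2:

Problem sizes at each level:
Level 0: 4
Level 1: 2
Level 2: 1

The root is level 0 and the size-1 base case is level 2 (the tree spans levels 0 through 2, i.e. 3 levels counting the root), so the depth is the number of divisions: log_2(4) = 2

The recursion tree depth is log_2(4) = 2. At each level, the problem size is divided by 2, so it takes 2 divisions to reduce to a base case of size 1. The algorithm makes 1 recursive call at each level.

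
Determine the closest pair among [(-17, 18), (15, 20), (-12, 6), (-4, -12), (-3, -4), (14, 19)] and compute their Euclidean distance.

Computing all pairwise distances among 6 points:

d((-17, 18), (15, 20)) = 32.0624
d((-17, 18), (-12, 6)) = 13.0
d((-17, 18), (-4, -12)) = 32.6956
d((-17, 18), (-3, -4)) = 26.0768
d((-17, 18), (14, 19)) = 31.0161
d((15, 20), (-12, 6)) = 30.4138
d((15, 20), (-4, -12)) = 37.2156
d((15, 20), (-3, -4)) = 30.0
d((15, 20), (14, 19)) = 1.4142 <-- minimum
d((-12, 6), (-4, -12)) = 19.6977
d((-12, 6), (-3, -4)) = 13.4536
d((-12, 6), (14, 19)) = 29.0689
d((-4, -12), (-3, -4)) = 8.0623
d((-4, -12), (14, 19)) = 35.8469
d((-3, -4), (14, 19)) = 28.6007

Closest pair: (15, 20) and (14, 19) with distance 1.4142

The closest pair is (15, 20) and (14, 19) with Euclidean distance 1.4142. For 6 points, brute-force pairwise comparison is shown above. For large n, the divide-and-conquer algorithm (sort by x, recurse on halves, check the dividing strip) achieves O(n log n).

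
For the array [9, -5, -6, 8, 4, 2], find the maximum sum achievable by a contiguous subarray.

Using Kadane's algorithm on [9, -5, -6, 8, 4, 2]:

Scanning through the array:
Position 1 (value -5): max_ending_here = 4, max_so_far = 9
Position 2 (value -6): max_ending_here = -2, max_so_far = 9
Position 3 (value 8): max_ending_here = 8, max_so_far = 9
Position 4 (value 4): max_ending_here = 12, max_so_far = 12
Position 5 (value 2): max_ending_here = 14, max_so_far = 14

Maximum subarray: [8, 4, 2]
Maximum sum: 14

The maximum subarray is [8, 4, 2] with sum 14. This subarray runs from index 3 to index 5.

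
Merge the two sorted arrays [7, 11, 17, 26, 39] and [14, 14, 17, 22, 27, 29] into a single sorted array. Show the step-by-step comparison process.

Merging process:

Compare 7 vs 14: take 7 from left. Merged: [7]
Compare 11 vs 14: take 11 from left. Merged: [7, 11]
Compare 17 vs 14: take 14 from right. Merged: [7, 11, 14]
Compare 17 vs 14: take 14 from right. Merged: [7, 11, 14, 14]
Compare 17 vs 17: take 17 from left. Merged: [7, 11, 14, 14, 17]
Compare 26 vs 17: take 17 from right. Merged: [7, 11, 14, 14, 17, 17]
Compare 26 vs 22: take 22 from right. Merged: [7, 11, 14, 14, 17, 17, 22]
Compare 26 vs 27: take 26 from left. Merged: [7, 11, 14, 14, 17, 17, 22, 26]
Compare 39 vs 27: take 27 from right. Merged: [7, 11, 14, 14, 17, 17, 22, 26, 27]
Compare 39 vs 29: take 29 from right. Merged: [7, 11, 14, 14, 17, 17, 22, 26, 27, 29]
Append remaining from left: [39]. Merged: [7, 11, 14, 14, 17, 17, 22, 26, 27, 29, 39]

Final merged array: [7, 11, 14, 14, 17, 17, 22, 26, 27, 29, 39]
Total comparisons: 10

The merged array is [7, 11, 14, 14, 17, 17, 22, 26, 27, 29, 39], requiring 10 comparisons. The merge step runs in O(n) time where n is the total number of elements.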